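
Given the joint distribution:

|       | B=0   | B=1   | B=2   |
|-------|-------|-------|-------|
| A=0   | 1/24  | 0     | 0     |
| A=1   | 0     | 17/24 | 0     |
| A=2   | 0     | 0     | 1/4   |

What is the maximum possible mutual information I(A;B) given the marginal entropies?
The upper bound on mutual information is I(A;B) ≤ min(H(A), H(B)).

Marginal P(A) (row sums):
  P(A=0) = 1/24 + 0 + 0 = 1/24
  P(A=1) = 0 + 17/24 + 0 = 17/24
  P(A=2) = 0 + 0 + 1/4 = 1/4
Marginal P(B) (column sums):
  P(B=0) = 1/24 + 0 + 0 = 1/24
  P(B=1) = 0 + 17/24 + 0 = 17/24
  P(B=2) = 0 + 0 + 1/4 = 1/4

H(A) = -[(1/24)·log₂(1/24) + (17/24)·log₂(17/24) + (1/4)·log₂(1/4)]
  = 0.1910 + 0.3524 + 0.5000
  = 1.0434 bits
H(B) = -[(1/24)·log₂(1/24) + (17/24)·log₂(17/24) + (1/4)·log₂(1/4)]
  = 0.1910 + 0.3524 + 0.5000
  = 1.0434 bits

Maximum possible I(A;B) = min(1.0434, 1.0434) = 1.0434 bits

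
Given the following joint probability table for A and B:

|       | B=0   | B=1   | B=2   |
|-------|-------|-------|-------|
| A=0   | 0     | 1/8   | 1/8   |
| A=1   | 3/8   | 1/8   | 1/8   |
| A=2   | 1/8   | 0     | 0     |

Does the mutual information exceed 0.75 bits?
Marginal P(A) (row sums):
  P(A=0) = 0 + 1/8 + 1/8 = 1/4
  P(A=1) = 3/8 + 1/8 + 1/8 = 5/8
  P(A=2) = 1/8 + 0 + 0 = 1/8
Marginal P(B) (column sums):
  P(B=0) = 0 + 3/8 + 1/8 = 1/2
  P(B=1) = 1/8 + 1/8 + 0 = 1/4
  P(B=2) = 1/8 + 1/8 + 0 = 1/4

H(A) = -[(1/4)·log₂(1/4) + (5/8)·log₂(5/8) + (1/8)·log₂(1/8)]
  = 0.5000 + 0.4238 + 0.3750
  = 1.2988 bits
H(B) = -[(1/2)·log₂(1/2) + (1/4)·log₂(1/4) + (1/4)·log₂(1/4)]
  = 0.5000 + 0.5000 + 0.5000
  = 1.5000 bits
H(A,B) = -[(1/8)·log₂(1/8) + (1/8)·log₂(1/8) + (3/8)·log₂(3/8) + (1/8)·log₂(1/8) + (1/8)·log₂(1/8) + (1/8)·log₂(1/8)]
  = 0.3750 + 0.3750 + 0.5306 + 0.3750 + 0.3750 + 0.3750
  = 2.4056 bits

I(A;B) = H(A) + H(B) - H(A,B)
  = 1.2988 + 1.5000 - 2.4056
  = 0.3932 bits

No. I(A;B) = 0.3932 bits, which is ≤ 0.75 bits.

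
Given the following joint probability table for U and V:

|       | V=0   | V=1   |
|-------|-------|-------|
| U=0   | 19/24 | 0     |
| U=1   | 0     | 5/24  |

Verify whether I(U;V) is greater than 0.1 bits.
Marginal P(U) (row sums):
  P(U=0) = 19/24 + 0 = 19/24
  P(U=1) = 0 + 5/24 = 5/24
Marginal P(V) (column sums):
  P(V=0) = 19/24 + 0 = 19/24
  P(V=1) = 0 + 5/24 = 5/24

H(U) = -[(19/24)·log₂(19/24) + (5/24)·log₂(5/24)]
  = 0.2668 + 0.4715
  = 0.7383 bits
H(V) = -[(19/24)·log₂(19/24) + (5/24)·log₂(5/24)]
  = 0.2668 + 0.4715
  = 0.7383 bits
H(U,V) = -[(19/24)·log₂(19/24) + (5/24)·log₂(5/24)]
  = 0.2668 + 0.4715
  = 0.7383 bits

I(U;V) = H(U) + H(V) - H(U,V)
  = 0.7383 + 0.7383 - 0.7383
  = 0.7383 bits

Yes. I(U;V) = 0.7383 bits, which is > 0.1 bits.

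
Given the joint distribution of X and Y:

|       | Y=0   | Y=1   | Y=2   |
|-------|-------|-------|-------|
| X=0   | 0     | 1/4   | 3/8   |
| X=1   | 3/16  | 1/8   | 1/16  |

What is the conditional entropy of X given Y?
Marginal P(Y) (column sums):
  P(Y=0) = 0 + 3/16 = 3/16
  P(Y=1) = 1/4 + 1/8 = 3/8
  P(Y=2) = 3/8 + 1/16 = 7/16

H(X|Y) = -Σ P(X,Y)·log₂ P(X|Y), where P(X|Y) = P(X,Y) / P(Y)
  (cells with P(X,Y) = 0 contribute 0)
  (X=0,Y=1): P(X|Y) = (1/4)/(3/8) = 2/3;  -(1/4)·log₂(2/3) = 0.1462
  (X=0,Y=2): P(X|Y) = (3/8)/(7/16) = 6/7;  -(3/8)·log₂(6/7) = 0.0834
  (X=1,Y=0): P(X|Y) = (3/16)/(3/16) = 1;  -(3/16)·log₂(1) = 0.0000
  (X=1,Y=1): P(X|Y) = (1/8)/(3/8) = 1/3;  -(1/8)·log₂(1/3) = 0.1981
  (X=1,Y=2): P(X|Y) = (1/16)/(7/16) = 1/7;  -(1/16)·log₂(1/7) = 0.1755
H(X|Y) = 0.1462 + 0.0834 + 0.0000 + 0.1981 + 0.1755
  = 0.6032 bits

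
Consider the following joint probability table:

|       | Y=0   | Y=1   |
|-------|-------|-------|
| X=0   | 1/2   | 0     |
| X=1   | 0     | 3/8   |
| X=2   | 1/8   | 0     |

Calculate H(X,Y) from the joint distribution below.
H(X,Y) = -Σ P(X,Y) log₂ P(X,Y), summed over the non-zero cells:
H(X,Y) = -[(1/2)·log₂(1/2) + (3/8)·log₂(3/8) + (1/8)·log₂(1/8)]
  = 0.5000 + 0.5306 + 0.3750
  = 1.4056 bits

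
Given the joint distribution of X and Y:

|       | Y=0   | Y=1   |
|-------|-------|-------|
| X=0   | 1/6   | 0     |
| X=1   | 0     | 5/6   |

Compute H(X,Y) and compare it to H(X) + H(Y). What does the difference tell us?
Marginal P(X) (row sums):
  P(X=0) = 1/6 + 0 = 1/6
  P(X=1) = 0 + 5/6 = 5/6
Marginal P(Y) (column sums):
  P(Y=0) = 1/6 + 0 = 1/6
  P(Y=1) = 0 + 5/6 = 5/6

H(X,Y) = -[(1/6)·log₂(1/6) + (5/6)·log₂(5/6)]
  = 0.4308 + 0.2192
  = 0.6500 bits
H(X) = -[(1/6)·log₂(1/6) + (5/6)·log₂(5/6)]
  = 0.4308 + 0.2192
  = 0.6500 bits
H(Y) = -[(1/6)·log₂(1/6) + (5/6)·log₂(5/6)]
  = 0.4308 + 0.2192
  = 0.6500 bits

H(X) + H(Y) = 0.6500 + 0.6500 = 1.3000 bits
Difference: H(X) + H(Y) - H(X,Y) = 1.3000 - 0.6500 = 0.6500 bits = I(X;Y)

The difference is the mutual information; it is positive here, so X and Y are dependent (knowing one reduces uncertainty about the other by 0.6500 bits).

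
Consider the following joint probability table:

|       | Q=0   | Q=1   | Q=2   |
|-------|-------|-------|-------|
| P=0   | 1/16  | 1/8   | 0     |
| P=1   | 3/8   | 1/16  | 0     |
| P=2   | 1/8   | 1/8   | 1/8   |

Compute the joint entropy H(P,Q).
H(P,Q) = -Σ P(P,Q) log₂ P(P,Q), summed over the non-zero cells:
H(P,Q) = -[(1/16)·log₂(1/16) + (1/8)·log₂(1/8) + (3/8)·log₂(3/8) + (1/16)·log₂(1/16) + (1/8)·log₂(1/8) + (1/8)·log₂(1/8) + (1/8)·log₂(1/8)]
  = 0.2500 + 0.3750 + 0.5306 + 0.2500 + 0.3750 + 0.3750 + 0.3750
  = 2.5306 bits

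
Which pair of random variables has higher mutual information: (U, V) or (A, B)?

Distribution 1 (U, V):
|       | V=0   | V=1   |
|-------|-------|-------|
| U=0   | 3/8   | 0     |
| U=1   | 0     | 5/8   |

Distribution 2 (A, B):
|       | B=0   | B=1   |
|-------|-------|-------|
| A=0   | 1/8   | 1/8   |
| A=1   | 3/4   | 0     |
Distribution 1 (U, V):
Marginal P(U) (row sums):
  P(U=0) = 3/8 + 0 = 3/8
  P(U=1) = 0 + 5/8 = 5/8
Marginal P(V) (column sums):
  P(V=0) = 3/8 + 0 = 3/8
  P(V=1) = 0 + 5/8 = 5/8

H(U) = -[(3/8)·log₂(3/8) + (5/8)·log₂(5/8)]
  = 0.5306 + 0.4238
  = 0.9544 bits
H(V) = -[(3/8)·log₂(3/8) + (5/8)·log₂(5/8)]
  = 0.5306 + 0.4238
  = 0.9544 bits
H(U,V) = -[(3/8)·log₂(3/8) + (5/8)·log₂(5/8)]
  = 0.5306 + 0.4238
  = 0.9544 bits

I(U;V) = H(U) + H(V) - H(U,V)
  = 0.9544 + 0.9544 - 0.9544
  = 0.9544 bits

Distribution 2 (A, B):
Marginal P(A) (row sums):
  P(A=0) = 1/8 + 1/8 = 1/4
  P(A=1) = 3/4 + 0 = 3/4
Marginal P(B) (column sums):
  P(B=0) = 1/8 + 3/4 = 7/8
  P(B=1) = 1/8 + 0 = 1/8

H(A) = -[(1/4)·log₂(1/4) + (3/4)·log₂(3/4)]
  = 0.5000 + 0.3113
  = 0.8113 bits
H(B) = -[(7/8)·log₂(7/8) + (1/8)·log₂(1/8)]
  = 0.1686 + 0.3750
  = 0.5436 bits
H(A,B) = -[(1/8)·log₂(1/8) + (1/8)·log₂(1/8) + (3/4)·log₂(3/4)]
  = 0.3750 + 0.3750 + 0.3113
  = 1.0613 bits

I(A;B) = H(A) + H(B) - H(A,B)
  = 0.8113 + 0.5436 - 1.0613
  = 0.2936 bits

I(U;V) = 0.9544 bits > I(A;B) = 0.2936 bits, so (U, V) has the higher mutual information (stronger dependence).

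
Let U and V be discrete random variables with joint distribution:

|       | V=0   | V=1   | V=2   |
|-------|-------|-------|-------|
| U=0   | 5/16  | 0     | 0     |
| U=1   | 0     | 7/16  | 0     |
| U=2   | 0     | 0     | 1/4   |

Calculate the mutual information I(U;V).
Marginal P(U) (row sums):
  P(U=0) = 5/16 + 0 + 0 = 5/16
  P(U=1) = 0 + 7/16 + 0 = 7/16
  P(U=2) = 0 + 0 + 1/4 = 1/4
Marginal P(V) (column sums):
  P(V=0) = 5/16 + 0 + 0 = 5/16
  P(V=1) = 0 + 7/16 + 0 = 7/16
  P(V=2) = 0 + 0 + 1/4 = 1/4

H(U) = -[(5/16)·log₂(5/16) + (7/16)·log₂(7/16) + (1/4)·log₂(1/4)]
  = 0.5244 + 0.5218 + 0.5000
  = 1.5462 bits
H(V) = -[(5/16)·log₂(5/16) + (7/16)·log₂(7/16) + (1/4)·log₂(1/4)]
  = 0.5244 + 0.5218 + 0.5000
  = 1.5462 bits
H(U,V) = -[(5/16)·log₂(5/16) + (7/16)·log₂(7/16) + (1/4)·log₂(1/4)]
  = 0.5244 + 0.5218 + 0.5000
  = 1.5462 bits

I(U;V) = H(U) + H(V) - H(U,V)
  = 1.5462 + 1.5462 - 1.5462
  = 1.5462 bits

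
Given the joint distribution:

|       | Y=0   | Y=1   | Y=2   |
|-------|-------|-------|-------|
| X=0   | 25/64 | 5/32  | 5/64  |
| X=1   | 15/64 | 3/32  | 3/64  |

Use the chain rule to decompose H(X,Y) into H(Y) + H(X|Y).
By the chain rule: H(X,Y) = H(Y) + H(X|Y)

Marginal P(Y) (column sums):
  P(Y=0) = 25/64 + 15/64 = 5/8
  P(Y=1) = 5/32 + 3/32 = 1/4
  P(Y=2) = 5/64 + 3/64 = 1/8
H(Y) = -[(5/8)·log₂(5/8) + (1/4)·log₂(1/4) + (1/8)·log₂(1/8)]
  = 0.4238 + 0.5000 + 0.3750
  = 1.2988 bits
H(X|Y) = -Σ P(X,Y)·log₂ P(X|Y), where P(X|Y) = P(X,Y) / P(Y)
  (X=0,Y=0): P(X|Y) = (25/64)/(5/8) = 5/8;  -(25/64)·log₂(5/8) = 0.2649
  (X=0,Y=1): P(X|Y) = (5/32)/(1/4) = 5/8;  -(5/32)·log₂(5/8) = 0.1059
  (X=0,Y=2): P(X|Y) = (5/64)/(1/8) = 5/8;  -(5/64)·log₂(5/8) = 0.0530
  (X=1,Y=0): P(X|Y) = (15/64)/(5/8) = 3/8;  -(15/64)·log₂(3/8) = 0.3316
  (X=1,Y=1): P(X|Y) = (3/32)/(1/4) = 3/8;  -(3/32)·log₂(3/8) = 0.1327
  (X=1,Y=2): P(X|Y) = (3/64)/(1/8) = 3/8;  -(3/64)·log₂(3/8) = 0.0663
H(X|Y) = 0.2649 + 0.1059 + 0.0530 + 0.3316 + 0.1327 + 0.0663
  = 0.9544 bits

H(X,Y) = H(Y) + H(X|Y) = 1.2988 + 0.9544 = 2.2532 bits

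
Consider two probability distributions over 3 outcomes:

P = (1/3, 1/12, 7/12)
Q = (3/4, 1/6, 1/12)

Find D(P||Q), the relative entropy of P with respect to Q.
D(P||Q) = Σ P(i) log₂(P(i)/Q(i))
  i=0: (1/3) × log₂((1/3)/(3/4)) = (1/3) × log₂(4/9) = -0.3900
  i=1: (1/12) × log₂((1/12)/(1/6)) = (1/12) × log₂(1/2) = -0.0833
  i=2: (7/12) × log₂((7/12)/(1/12)) = (7/12) × log₂(7) = 1.6376
D(P||Q) = -0.3900 - 0.0833 + 1.6376
  = 1.1643 bits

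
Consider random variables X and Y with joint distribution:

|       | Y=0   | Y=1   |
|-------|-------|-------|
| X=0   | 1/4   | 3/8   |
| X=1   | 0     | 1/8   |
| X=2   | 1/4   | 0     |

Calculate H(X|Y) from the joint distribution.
Marginal P(Y) (column sums):
  P(Y=0) = 1/4 + 0 + 1/4 = 1/2
  P(Y=1) = 3/8 + 1/8 + 0 = 1/2

H(X|Y) = -Σ P(X,Y)·log₂ P(X|Y), where P(X|Y) = P(X,Y) / P(Y)
  (cells with P(X,Y) = 0 contribute 0)
  (X=0,Y=0): P(X|Y) = (1/4)/(1/2) = 1/2;  -(1/4)·log₂(1/2) = 0.2500
  (X=0,Y=1): P(X|Y) = (3/8)/(1/2) = 3/4;  -(3/8)·log₂(3/4) = 0.1556
  (X=1,Y=1): P(X|Y) = (1/8)/(1/2) = 1/4;  -(1/8)·log₂(1/4) = 0.2500
  (X=2,Y=0): P(X|Y) = (1/4)/(1/2) = 1/2;  -(1/4)·log₂(1/2) = 0.2500
H(X|Y) = 0.2500 + 0.1556 + 0.2500 + 0.2500
  = 0.9056 bits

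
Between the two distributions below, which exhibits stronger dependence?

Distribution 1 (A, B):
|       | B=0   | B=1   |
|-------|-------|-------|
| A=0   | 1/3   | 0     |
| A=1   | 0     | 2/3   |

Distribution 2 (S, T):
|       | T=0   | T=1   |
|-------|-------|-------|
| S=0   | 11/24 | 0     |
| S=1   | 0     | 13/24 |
Distribution 1 (A, B):
Marginal P(A) (row sums):
  P(A=0) = 1/3 + 0 = 1/3
  P(A=1) = 0 + 2/3 = 2/3
Marginal P(B) (column sums):
  P(B=0) = 1/3 + 0 = 1/3
  P(B=1) = 0 + 2/3 = 2/3

H(A) = -[(1/3)·log₂(1/3) + (2/3)·log₂(2/3)]
  = 0.5283 + 0.3900
  = 0.9183 bits
H(B) = -[(1/3)·log₂(1/3) + (2/3)·log₂(2/3)]
  = 0.5283 + 0.3900
  = 0.9183 bits
H(A,B) = -[(1/3)·log₂(1/3) + (2/3)·log₂(2/3)]
  = 0.5283 + 0.3900
  = 0.9183 bits

I(A;B) = H(A) + H(B) - H(A,B)
  = 0.9183 + 0.9183 - 0.9183
  = 0.9183 bits

Distribution 2 (S, T):
Marginal P(S) (row sums):
  P(S=0) = 11/24 + 0 = 11/24
  P(S=1) = 0 + 13/24 = 13/24
Marginal P(T) (column sums):
  P(T=0) = 11/24 + 0 = 11/24
  P(T=1) = 0 + 13/24 = 13/24

H(S) = -[(11/24)·log₂(11/24) + (13/24)·log₂(13/24)]
  = 0.5159 + 0.4791
  = 0.9950 bits
H(T) = -[(11/24)·log₂(11/24) + (13/24)·log₂(13/24)]
  = 0.5159 + 0.4791
  = 0.9950 bits
H(S,T) = -[(11/24)·log₂(11/24) + (13/24)·log₂(13/24)]
  = 0.5159 + 0.4791
  = 0.9950 bits

I(S;T) = H(S) + H(T) - H(S,T)
  = 0.9950 + 0.9950 - 0.9950
  = 0.9950 bits

I(S;T) = 0.9950 bits > I(A;B) = 0.9183 bits, so (S, T) has the higher mutual information (stronger dependence).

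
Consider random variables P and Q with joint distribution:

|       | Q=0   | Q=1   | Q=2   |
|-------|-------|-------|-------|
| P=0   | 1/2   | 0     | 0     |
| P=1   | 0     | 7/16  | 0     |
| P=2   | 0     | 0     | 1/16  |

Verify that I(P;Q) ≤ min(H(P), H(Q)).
Marginal P(P) (row sums):
  P(P=0) = 1/2 + 0 + 0 = 1/2
  P(P=1) = 0 + 7/16 + 0 = 7/16
  P(P=2) = 0 + 0 + 1/16 = 1/16
Marginal P(Q) (column sums):
  P(Q=0) = 1/2 + 0 + 0 = 1/2
  P(Q=1) = 0 + 7/16 + 0 = 7/16
  P(Q=2) = 0 + 0 + 1/16 = 1/16

H(P) = -[(1/2)·log₂(1/2) + (7/16)·log₂(7/16) + (1/16)·log₂(1/16)]
  = 0.5000 + 0.5218 + 0.2500
  = 1.2718 bits
H(Q) = -[(1/2)·log₂(1/2) + (7/16)·log₂(7/16) + (1/16)·log₂(1/16)]
  = 0.5000 + 0.5218 + 0.2500
  = 1.2718 bits
H(P,Q) = -[(1/2)·log₂(1/2) + (7/16)·log₂(7/16) + (1/16)·log₂(1/16)]
  = 0.5000 + 0.5218 + 0.2500
  = 1.2718 bits

I(P;Q) = H(P) + H(Q) - H(P,Q)
  = 1.2718 + 1.2718 - 1.2718
  = 1.2718 bits

min(H(P), H(Q)) = min(1.2718, 1.2718) = 1.2718 bits
Since 1.2718 ≤ 1.2718, the bound is satisfied ✓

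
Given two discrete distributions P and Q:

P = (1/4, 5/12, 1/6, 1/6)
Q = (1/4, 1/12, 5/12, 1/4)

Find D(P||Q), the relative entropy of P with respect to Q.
D(P||Q) = Σ P(i) log₂(P(i)/Q(i))
  i=0: (1/4) × log₂((1/4)/(1/4)) = (1/4) × log₂(1) = 0.0000
  i=1: (5/12) × log₂((5/12)/(1/12)) = (5/12) × log₂(5) = 0.9675
  i=2: (1/6) × log₂((1/6)/(5/12)) = (1/6) × log₂(2/5) = -0.2203
  i=3: (1/6) × log₂((1/6)/(1/4)) = (1/6) × log₂(2/3) = -0.0975
D(P||Q) = 0.0000 + 0.9675 - 0.2203 - 0.0975
  = 0.6497 bits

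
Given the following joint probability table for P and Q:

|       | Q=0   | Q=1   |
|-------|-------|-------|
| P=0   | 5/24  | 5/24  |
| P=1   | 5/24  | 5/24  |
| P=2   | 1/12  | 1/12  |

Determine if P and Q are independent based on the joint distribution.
Marginal P(P) (row sums):
  P(P=0) = 5/24 + 5/24 = 5/12
  P(P=1) = 5/24 + 5/24 = 5/12
  P(P=2) = 1/12 + 1/12 = 1/6
Marginal P(Q) (column sums):
  P(Q=0) = 5/24 + 5/24 + 1/12 = 1/2
  P(Q=1) = 5/24 + 5/24 + 1/12 = 1/2

P and Q are independent iff P(P=i,Q=j) = P(P=i)·P(Q=j) for every cell.
  P(P=0)·P(Q=0) = 5/12 × 1/2 = 5/24 = P(P=0,Q=0) ✓
  P(P=0)·P(Q=1) = 5/12 × 1/2 = 5/24 = P(P=0,Q=1) ✓
  P(P=1)·P(Q=0) = 5/12 × 1/2 = 5/24 = P(P=1,Q=0) ✓
  P(P=1)·P(Q=1) = 5/12 × 1/2 = 5/24 = P(P=1,Q=1) ✓
  P(P=2)·P(Q=0) = 1/6 × 1/2 = 1/12 = P(P=2,Q=0) ✓
  P(P=2)·P(Q=1) = 1/6 × 1/2 = 1/12 = P(P=2,Q=1) ✓

Yes, P and Q are independent: every cell factors, so I(P;Q) = 0 bits.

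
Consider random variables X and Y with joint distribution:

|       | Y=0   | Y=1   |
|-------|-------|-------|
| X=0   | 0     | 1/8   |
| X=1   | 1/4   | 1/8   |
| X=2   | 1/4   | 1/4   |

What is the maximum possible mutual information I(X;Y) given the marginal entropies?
The upper bound on mutual information is I(X;Y) ≤ min(H(X), H(Y)).

Marginal P(X) (row sums):
  P(X=0) = 0 + 1/8 = 1/8
  P(X=1) = 1/4 + 1/8 = 3/8
  P(X=2) = 1/4 + 1/4 = 1/2
Marginal P(Y) (column sums):
  P(Y=0) = 0 + 1/4 + 1/4 = 1/2
  P(Y=1) = 1/8 + 1/8 + 1/4 = 1/2

H(X) = -[(1/8)·log₂(1/8) + (3/8)·log₂(3/8) + (1/2)·log₂(1/2)]
  = 0.3750 + 0.5306 + 0.5000
  = 1.4056 bits
H(Y) = -[(1/2)·log₂(1/2) + (1/2)·log₂(1/2)]
  = 0.5000 + 0.5000
  = 1.0000 bits

Maximum possible I(X;Y) = min(1.4056, 1.0000) = 1.0000 bits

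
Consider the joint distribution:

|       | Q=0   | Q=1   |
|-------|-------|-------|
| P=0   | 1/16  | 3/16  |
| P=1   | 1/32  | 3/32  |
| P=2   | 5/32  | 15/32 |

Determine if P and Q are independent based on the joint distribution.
Marginal P(P) (row sums):
  P(P=0) = 1/16 + 3/16 = 1/4
  P(P=1) = 1/32 + 3/32 = 1/8
  P(P=2) = 5/32 + 15/32 = 5/8
Marginal P(Q) (column sums):
  P(Q=0) = 1/16 + 1/32 + 5/32 = 1/4
  P(Q=1) = 3/16 + 3/32 + 15/32 = 3/4

P and Q are independent iff P(P=i,Q=j) = P(P=i)·P(Q=j) for every cell.
  P(P=0)·P(Q=0) = 1/4 × 1/4 = 1/16 = P(P=0,Q=0) ✓
  P(P=0)·P(Q=1) = 1/4 × 3/4 = 3/16 = P(P=0,Q=1) ✓
  P(P=1)·P(Q=0) = 1/8 × 1/4 = 1/32 = P(P=1,Q=0) ✓
  P(P=1)·P(Q=1) = 1/8 × 3/4 = 3/32 = P(P=1,Q=1) ✓
  P(P=2)·P(Q=0) = 5/8 × 1/4 = 5/32 = P(P=2,Q=0) ✓
  P(P=2)·P(Q=1) = 5/8 × 3/4 = 15/32 = P(P=2,Q=1) ✓

Yes, P and Q are independent: every cell factors, so I(P;Q) = 0 bits.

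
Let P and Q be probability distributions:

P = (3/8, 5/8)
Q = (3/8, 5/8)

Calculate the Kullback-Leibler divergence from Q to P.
D(P||Q) = Σ P(i) log₂(P(i)/Q(i))
  i=0: (3/8) × log₂((3/8)/(3/8)) = (3/8) × log₂(1) = 0.0000
  i=1: (5/8) × log₂((5/8)/(5/8)) = (5/8) × log₂(1) = 0.0000
D(P||Q) = 0.0000 + 0.0000
  = 0.0000 bits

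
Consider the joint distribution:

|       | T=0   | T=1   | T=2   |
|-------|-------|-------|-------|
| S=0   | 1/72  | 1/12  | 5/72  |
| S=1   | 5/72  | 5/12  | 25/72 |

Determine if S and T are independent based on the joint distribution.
Marginal P(S) (row sums):
  P(S=0) = 1/72 + 1/12 + 5/72 = 1/6
  P(S=1) = 5/72 + 5/12 + 25/72 = 5/6
Marginal P(T) (column sums):
  P(T=0) = 1/72 + 5/72 = 1/12
  P(T=1) = 1/12 + 5/12 = 1/2
  P(T=2) = 5/72 + 25/72 = 5/12

S and T are independent iff P(S=i,T=j) = P(S=i)·P(T=j) for every cell.
  P(S=0)·P(T=0) = 1/6 × 1/12 = 1/72 = P(S=0,T=0) ✓
  P(S=0)·P(T=1) = 1/6 × 1/2 = 1/12 = P(S=0,T=1) ✓
  P(S=0)·P(T=2) = 1/6 × 5/12 = 5/72 = P(S=0,T=2) ✓
  P(S=1)·P(T=0) = 5/6 × 1/12 = 5/72 = P(S=1,T=0) ✓
  P(S=1)·P(T=1) = 5/6 × 1/2 = 5/12 = P(S=1,T=1) ✓
  P(S=1)·P(T=2) = 5/6 × 5/12 = 25/72 = P(S=1,T=2) ✓

Yes, S and T are independent: every cell factors, so I(S;T) = 0 bits.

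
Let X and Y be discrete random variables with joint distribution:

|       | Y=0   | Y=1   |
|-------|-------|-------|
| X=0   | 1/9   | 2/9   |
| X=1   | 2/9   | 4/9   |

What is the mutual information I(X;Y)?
Marginal P(X) (row sums):
  P(X=0) = 1/9 + 2/9 = 1/3
  P(X=1) = 2/9 + 4/9 = 2/3
Marginal P(Y) (column sums):
  P(Y=0) = 1/9 + 2/9 = 1/3
  P(Y=1) = 2/9 + 4/9 = 2/3

H(X) = -[(1/3)·log₂(1/3) + (2/3)·log₂(2/3)]
  = 0.5283 + 0.3900
  = 0.9183 bits
H(Y) = -[(1/3)·log₂(1/3) + (2/3)·log₂(2/3)]
  = 0.5283 + 0.3900
  = 0.9183 bits
H(X,Y) = -[(1/9)·log₂(1/9) + (2/9)·log₂(2/9) + (2/9)·log₂(2/9) + (4/9)·log₂(4/9)]
  = 0.3522 + 0.4822 + 0.4822 + 0.5200
  = 1.8366 bits

I(X;Y) = H(X) + H(Y) - H(X,Y)
  = 0.9183 + 0.9183 - 1.8366
  = 0.0000 bits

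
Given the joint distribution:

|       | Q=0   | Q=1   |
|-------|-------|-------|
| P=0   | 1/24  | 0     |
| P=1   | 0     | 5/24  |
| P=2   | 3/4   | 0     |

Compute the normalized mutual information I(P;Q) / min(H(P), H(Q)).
Marginal P(P) (row sums):
  P(P=0) = 1/24 + 0 = 1/24
  P(P=1) = 0 + 5/24 = 5/24
  P(P=2) = 3/4 + 0 = 3/4
Marginal P(Q) (column sums):
  P(Q=0) = 1/24 + 0 + 3/4 = 19/24
  P(Q=1) = 0 + 5/24 + 0 = 5/24

H(P) = -[(1/24)·log₂(1/24) + (5/24)·log₂(5/24) + (3/4)·log₂(3/4)]
  = 0.1910 + 0.4715 + 0.3113
  = 0.9738 bits
H(Q) = -[(19/24)·log₂(19/24) + (5/24)·log₂(5/24)]
  = 0.2668 + 0.4715
  = 0.7383 bits
H(P,Q) = -[(1/24)·log₂(1/24) + (5/24)·log₂(5/24) + (3/4)·log₂(3/4)]
  = 0.1910 + 0.4715 + 0.3113
  = 0.9738 bits

I(P;Q) = H(P) + H(Q) - H(P,Q)
  = 0.9738 + 0.7383 - 0.9738
  = 0.7383 bits

min(H(P), H(Q)) = min(0.9738, 0.7383) = 0.7383 bits
Normalized MI = 0.7383 / 0.7383 = 1.0000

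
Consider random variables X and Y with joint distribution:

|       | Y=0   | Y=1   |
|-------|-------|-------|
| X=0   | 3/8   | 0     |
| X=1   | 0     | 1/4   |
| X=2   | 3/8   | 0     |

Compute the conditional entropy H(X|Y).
Marginal P(Y) (column sums):
  P(Y=0) = 3/8 + 0 + 3/8 = 3/4
  P(Y=1) = 0 + 1/4 + 0 = 1/4

H(X|Y) = -Σ P(X,Y)·log₂ P(X|Y), where P(X|Y) = P(X,Y) / P(Y)
  (cells with P(X,Y) = 0 contribute 0)
  (X=0,Y=0): P(X|Y) = (3/8)/(3/4) = 1/2;  -(3/8)·log₂(1/2) = 0.3750
  (X=1,Y=1): P(X|Y) = (1/4)/(1/4) = 1;  -(1/4)·log₂(1) = 0.0000
  (X=2,Y=0): P(X|Y) = (3/8)/(3/4) = 1/2;  -(3/8)·log₂(1/2) = 0.3750
H(X|Y) = 0.3750 + 0.0000 + 0.3750
  = 0.7500 bits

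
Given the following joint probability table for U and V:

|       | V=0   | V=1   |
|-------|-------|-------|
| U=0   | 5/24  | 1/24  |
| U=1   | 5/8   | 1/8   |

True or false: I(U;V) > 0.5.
Marginal P(U) (row sums):
  P(U=0) = 5/24 + 1/24 = 1/4
  P(U=1) = 5/8 + 1/8 = 3/4
Marginal P(V) (column sums):
  P(V=0) = 5/24 + 5/8 = 5/6
  P(V=1) = 1/24 + 1/8 = 1/6

H(U) = -[(1/4)·log₂(1/4) + (3/4)·log₂(3/4)]
  = 0.5000 + 0.3113
  = 0.8113 bits
H(V) = -[(5/6)·log₂(5/6) + (1/6)·log₂(1/6)]
  = 0.2192 + 0.4308
  = 0.6500 bits
H(U,V) = -[(5/24)·log₂(5/24) + (1/24)·log₂(1/24) + (5/8)·log₂(5/8) + (1/8)·log₂(1/8)]
  = 0.4715 + 0.1910 + 0.4238 + 0.3750
  = 1.4613 bits

I(U;V) = H(U) + H(V) - H(U,V)
  = 0.8113 + 0.6500 - 1.4613
  = 0.0000 bits

False. I(U;V) = 0.0000 bits, which is ≤ 0.5 bits.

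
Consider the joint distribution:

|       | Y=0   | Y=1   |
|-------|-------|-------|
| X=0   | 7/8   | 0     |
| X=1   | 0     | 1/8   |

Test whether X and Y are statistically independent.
Marginal P(X) (row sums):
  P(X=0) = 7/8 + 0 = 7/8
  P(X=1) = 0 + 1/8 = 1/8
Marginal P(Y) (column sums):
  P(Y=0) = 7/8 + 0 = 7/8
  P(Y=1) = 0 + 1/8 = 1/8

X and Y are independent iff P(X=i,Y=j) = P(X=i)·P(Y=j) for every cell.
  P(X=0)·P(Y=0) = 7/8 × 7/8 = 49/64, but P(X=0,Y=0) = 7/8 ✗

No, X and Y are not independent. Quantitatively, I(X;Y) > 0:

H(X) = -[(7/8)·log₂(7/8) + (1/8)·log₂(1/8)]
  = 0.1686 + 0.3750
  = 0.5436 bits
H(Y) = -[(7/8)·log₂(7/8) + (1/8)·log₂(1/8)]
  = 0.1686 + 0.3750
  = 0.5436 bits
H(X,Y) = -[(7/8)·log₂(7/8) + (1/8)·log₂(1/8)]
  = 0.1686 + 0.3750
  = 0.5436 bits
I(X;Y) = H(X) + H(Y) - H(X,Y) = 0.5436 + 0.5436 - 0.5436 = 0.5436 bits > 0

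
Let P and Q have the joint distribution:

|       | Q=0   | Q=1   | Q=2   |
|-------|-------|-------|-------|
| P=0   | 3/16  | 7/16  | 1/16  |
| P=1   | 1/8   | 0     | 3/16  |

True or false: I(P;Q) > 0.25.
Marginal P(P) (row sums):
  P(P=0) = 3/16 + 7/16 + 1/16 = 11/16
  P(P=1) = 1/8 + 0 + 3/16 = 5/16
Marginal P(Q) (column sums):
  P(Q=0) = 3/16 + 1/8 = 5/16
  P(Q=1) = 7/16 + 0 = 7/16
  P(Q=2) = 1/16 + 3/16 = 1/4

H(P) = -[(11/16)·log₂(11/16) + (5/16)·log₂(5/16)]
  = 0.3716 + 0.5244
  = 0.8960 bits
H(Q) = -[(5/16)·log₂(5/16) + (7/16)·log₂(7/16) + (1/4)·log₂(1/4)]
  = 0.5244 + 0.5218 + 0.5000
  = 1.5462 bits
H(P,Q) = -[(3/16)·log₂(3/16) + (7/16)·log₂(7/16) + (1/16)·log₂(1/16) + (1/8)·log₂(1/8) + (3/16)·log₂(3/16)]
  = 0.4528 + 0.5218 + 0.2500 + 0.3750 + 0.4528
  = 2.0524 bits

I(P;Q) = H(P) + H(Q) - H(P,Q)
  = 0.8960 + 1.5462 - 2.0524
  = 0.3898 bits

True. I(P;Q) = 0.3898 bits, which is > 0.25 bits.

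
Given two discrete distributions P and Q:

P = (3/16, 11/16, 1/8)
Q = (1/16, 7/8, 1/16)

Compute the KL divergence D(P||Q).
D(P||Q) = Σ P(i) log₂(P(i)/Q(i))
  i=0: (3/16) × log₂((3/16)/(1/16)) = (3/16) × log₂(3) = 0.2972
  i=1: (11/16) × log₂((11/16)/(7/8)) = (11/16) × log₂(11/14) = -0.2392
  i=2: (1/8) × log₂((1/8)/(1/16)) = (1/8) × log₂(2) = 0.1250
D(P||Q) = 0.2972 - 0.2392 + 0.1250
  = 0.1830 bits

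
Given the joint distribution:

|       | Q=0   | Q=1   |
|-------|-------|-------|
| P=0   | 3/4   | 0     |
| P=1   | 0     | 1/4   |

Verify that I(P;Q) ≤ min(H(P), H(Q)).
Marginal P(P) (row sums):
  P(P=0) = 3/4 + 0 = 3/4
  P(P=1) = 0 + 1/4 = 1/4
Marginal P(Q) (column sums):
  P(Q=0) = 3/4 + 0 = 3/4
  P(Q=1) = 0 + 1/4 = 1/4

H(P) = -[(3/4)·log₂(3/4) + (1/4)·log₂(1/4)]
  = 0.3113 + 0.5000
  = 0.8113 bits
H(Q) = -[(3/4)·log₂(3/4) + (1/4)·log₂(1/4)]
  = 0.3113 + 0.5000
  = 0.8113 bits
H(P,Q) = -[(3/4)·log₂(3/4) + (1/4)·log₂(1/4)]
  = 0.3113 + 0.5000
  = 0.8113 bits

I(P;Q) = H(P) + H(Q) - H(P,Q)
  = 0.8113 + 0.8113 - 0.8113
  = 0.8113 bits

min(H(P), H(Q)) = min(0.8113, 0.8113) = 0.8113 bits
Since 0.8113 ≤ 0.8113, the bound is satisfied ✓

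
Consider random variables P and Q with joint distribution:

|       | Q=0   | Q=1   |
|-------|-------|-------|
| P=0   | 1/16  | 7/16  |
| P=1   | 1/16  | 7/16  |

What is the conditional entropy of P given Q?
Marginal P(Q) (column sums):
  P(Q=0) = 1/16 + 1/16 = 1/8
  P(Q=1) = 7/16 + 7/16 = 7/8

H(P|Q) = -Σ P(P,Q)·log₂ P(P|Q), where P(P|Q) = P(P,Q) / P(Q)
  (P=0,Q=0): P(P|Q) = (1/16)/(1/8) = 1/2;  -(1/16)·log₂(1/2) = 0.0625
  (P=0,Q=1): P(P|Q) = (7/16)/(7/8) = 1/2;  -(7/16)·log₂(1/2) = 0.4375
  (P=1,Q=0): P(P|Q) = (1/16)/(1/8) = 1/2;  -(1/16)·log₂(1/2) = 0.0625
  (P=1,Q=1): P(P|Q) = (7/16)/(7/8) = 1/2;  -(7/16)·log₂(1/2) = 0.4375
H(P|Q) = 0.0625 + 0.4375 + 0.0625 + 0.4375
  = 1.0000 bits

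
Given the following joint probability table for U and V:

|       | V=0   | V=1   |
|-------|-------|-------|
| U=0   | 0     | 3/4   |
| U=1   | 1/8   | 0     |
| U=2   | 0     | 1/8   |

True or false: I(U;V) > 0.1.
Marginal P(U) (row sums):
  P(U=0) = 0 + 3/4 = 3/4
  P(U=1) = 1/8 + 0 = 1/8
  P(U=2) = 0 + 1/8 = 1/8
Marginal P(V) (column sums):
  P(V=0) = 0 + 1/8 + 0 = 1/8
  P(V=1) = 3/4 + 0 + 1/8 = 7/8

H(U) = -[(3/4)·log₂(3/4) + (1/8)·log₂(1/8) + (1/8)·log₂(1/8)]
  = 0.3113 + 0.3750 + 0.3750
  = 1.0613 bits
H(V) = -[(1/8)·log₂(1/8) + (7/8)·log₂(7/8)]
  = 0.3750 + 0.1686
  = 0.5436 bits
H(U,V) = -[(3/4)·log₂(3/4) + (1/8)·log₂(1/8) + (1/8)·log₂(1/8)]
  = 0.3113 + 0.3750 + 0.3750
  = 1.0613 bits

I(U;V) = H(U) + H(V) - H(U,V)
  = 1.0613 + 0.5436 - 1.0613
  = 0.5436 bits

True. I(U;V) = 0.5436 bits, which is > 0.1 bits.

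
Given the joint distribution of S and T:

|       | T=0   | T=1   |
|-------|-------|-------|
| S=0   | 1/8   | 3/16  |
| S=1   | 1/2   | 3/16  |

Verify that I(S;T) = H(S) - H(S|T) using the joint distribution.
Left side, from I(S;T) = H(S) + H(T) - H(S,T):
Marginal P(S) (row sums):
  P(S=0) = 1/8 + 3/16 = 5/16
  P(S=1) = 1/2 + 3/16 = 11/16
Marginal P(T) (column sums):
  P(T=0) = 1/8 + 1/2 = 5/8
  P(T=1) = 3/16 + 3/16 = 3/8

H(S) = -[(5/16)·log₂(5/16) + (11/16)·log₂(11/16)]
  = 0.5244 + 0.3716
  = 0.8960 bits
H(T) = -[(5/8)·log₂(5/8) + (3/8)·log₂(3/8)]
  = 0.4238 + 0.5306
  = 0.9544 bits
H(S,T) = -[(1/8)·log₂(1/8) + (3/16)·log₂(3/16) + (1/2)·log₂(1/2) + (3/16)·log₂(3/16)]
  = 0.3750 + 0.4528 + 0.5000 + 0.4528
  = 1.7806 bits

I(S;T) = H(S) + H(T) - H(S,T)
  = 0.8960 + 0.9544 - 1.7806
  = 0.0698 bits

Right side, with H(S|T) computed directly from the conditional probabilities:
H(S|T) = -Σ P(S,T)·log₂ P(S|T), where P(S|T) = P(S,T) / P(T)
  (S=0,T=0): P(S|T) = (1/8)/(5/8) = 1/5;  -(1/8)·log₂(1/5) = 0.2902
  (S=0,T=1): P(S|T) = (3/16)/(3/8) = 1/2;  -(3/16)·log₂(1/2) = 0.1875
  (S=1,T=0): P(S|T) = (1/2)/(5/8) = 4/5;  -(1/2)·log₂(4/5) = 0.1610
  (S=1,T=1): P(S|T) = (3/16)/(3/8) = 1/2;  -(3/16)·log₂(1/2) = 0.1875
H(S|T) = 0.2902 + 0.1875 + 0.1610 + 0.1875
  = 0.8262 bits
H(S) - H(S|T) = 0.8960 - 0.8262 = 0.0698 bits

Both sides equal 0.0698 bits, so I(S;T) = H(S) - H(S|T) ✓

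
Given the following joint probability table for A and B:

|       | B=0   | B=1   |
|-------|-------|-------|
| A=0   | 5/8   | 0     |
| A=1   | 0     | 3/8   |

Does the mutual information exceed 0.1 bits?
Marginal P(A) (row sums):
  P(A=0) = 5/8 + 0 = 5/8
  P(A=1) = 0 + 3/8 = 3/8
Marginal P(B) (column sums):
  P(B=0) = 5/8 + 0 = 5/8
  P(B=1) = 0 + 3/8 = 3/8

H(A) = -[(5/8)·log₂(5/8) + (3/8)·log₂(3/8)]
  = 0.4238 + 0.5306
  = 0.9544 bits
H(B) = -[(5/8)·log₂(5/8) + (3/8)·log₂(3/8)]
  = 0.4238 + 0.5306
  = 0.9544 bits
H(A,B) = -[(5/8)·log₂(5/8) + (3/8)·log₂(3/8)]
  = 0.4238 + 0.5306
  = 0.9544 bits

I(A;B) = H(A) + H(B) - H(A,B)
  = 0.9544 + 0.9544 - 0.9544
  = 0.9544 bits

Yes. I(A;B) = 0.9544 bits, which is > 0.1 bits.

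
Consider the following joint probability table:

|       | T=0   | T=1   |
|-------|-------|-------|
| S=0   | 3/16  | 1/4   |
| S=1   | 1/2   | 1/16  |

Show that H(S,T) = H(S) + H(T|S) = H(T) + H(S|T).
Marginal P(S) (row sums):
  P(S=0) = 3/16 + 1/4 = 7/16
  P(S=1) = 1/2 + 1/16 = 9/16
Marginal P(T) (column sums):
  P(T=0) = 3/16 + 1/2 = 11/16
  P(T=1) = 1/4 + 1/16 = 5/16

Decomposition 1: H(S) + H(T|S)
H(S) = -[(7/16)·log₂(7/16) + (9/16)·log₂(9/16)]
  = 0.5218 + 0.4669
  = 0.9887 bits
H(T|S) = -Σ P(S,T)·log₂ P(T|S), where P(T|S) = P(S,T) / P(S)
  (S=0,T=0): P(T|S) = (3/16)/(7/16) = 3/7;  -(3/16)·log₂(3/7) = 0.2292
  (S=0,T=1): P(T|S) = (1/4)/(7/16) = 4/7;  -(1/4)·log₂(4/7) = 0.2018
  (S=1,T=0): P(T|S) = (1/2)/(9/16) = 8/9;  -(1/2)·log₂(8/9) = 0.0850
  (S=1,T=1): P(T|S) = (1/16)/(9/16) = 1/9;  -(1/16)·log₂(1/9) = 0.1981
H(T|S) = 0.2292 + 0.2018 + 0.0850 + 0.1981
  = 0.7141 bits
H(S) + H(T|S) = 0.9887 + 0.7141 = 1.7028 bits

Decomposition 2: H(T) + H(S|T)
H(T) = -[(11/16)·log₂(11/16) + (5/16)·log₂(5/16)]
  = 0.3716 + 0.5244
  = 0.8960 bits
H(S|T) = -Σ P(S,T)·log₂ P(S|T), where P(S|T) = P(S,T) / P(T)
  (S=0,T=0): P(S|T) = (3/16)/(11/16) = 3/11;  -(3/16)·log₂(3/11) = 0.3515
  (S=0,T=1): P(S|T) = (1/4)/(5/16) = 4/5;  -(1/4)·log₂(4/5) = 0.0805
  (S=1,T=0): P(S|T) = (1/2)/(11/16) = 8/11;  -(1/2)·log₂(8/11) = 0.2297
  (S=1,T=1): P(S|T) = (1/16)/(5/16) = 1/5;  -(1/16)·log₂(1/5) = 0.1451
H(S|T) = 0.3515 + 0.0805 + 0.2297 + 0.1451
  = 0.8068 bits
H(T) + H(S|T) = 0.8960 + 0.8068 = 1.7028 bits

Direct computation of the joint entropy:
H(S,T) = -[(3/16)·log₂(3/16) + (1/4)·log₂(1/4) + (1/2)·log₂(1/2) + (1/16)·log₂(1/16)]
  = 0.4528 + 0.5000 + 0.5000 + 0.2500
  = 1.7028 bits

All three agree: H(S,T) = 1.7028 bits ✓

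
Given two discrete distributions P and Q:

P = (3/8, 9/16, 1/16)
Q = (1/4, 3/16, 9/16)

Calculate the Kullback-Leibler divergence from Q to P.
D(P||Q) = Σ P(i) log₂(P(i)/Q(i))
  i=0: (3/8) × log₂((3/8)/(1/4)) = (3/8) × log₂(3/2) = 0.2194
  i=1: (9/16) × log₂((9/16)/(3/16)) = (9/16) × log₂(3) = 0.8915
  i=2: (1/16) × log₂((1/16)/(9/16)) = (1/16) × log₂(1/9) = -0.1981
D(P||Q) = 0.2194 + 0.8915 - 0.1981
  = 0.9128 bits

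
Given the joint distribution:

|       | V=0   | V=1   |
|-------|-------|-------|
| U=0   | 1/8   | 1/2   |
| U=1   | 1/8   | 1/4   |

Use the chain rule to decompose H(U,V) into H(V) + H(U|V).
By the chain rule: H(U,V) = H(V) + H(U|V)

Marginal P(V) (column sums):
  P(V=0) = 1/8 + 1/8 = 1/4
  P(V=1) = 1/2 + 1/4 = 3/4
H(V) = -[(1/4)·log₂(1/4) + (3/4)·log₂(3/4)]
  = 0.5000 + 0.3113
  = 0.8113 bits
H(U|V) = -Σ P(U,V)·log₂ P(U|V), where P(U|V) = P(U,V) / P(V)
  (U=0,V=0): P(U|V) = (1/8)/(1/4) = 1/2;  -(1/8)·log₂(1/2) = 0.1250
  (U=0,V=1): P(U|V) = (1/2)/(3/4) = 2/3;  -(1/2)·log₂(2/3) = 0.2925
  (U=1,V=0): P(U|V) = (1/8)/(1/4) = 1/2;  -(1/8)·log₂(1/2) = 0.1250
  (U=1,V=1): P(U|V) = (1/4)/(3/4) = 1/3;  -(1/4)·log₂(1/3) = 0.3962
H(U|V) = 0.1250 + 0.2925 + 0.1250 + 0.3962
  = 0.9387 bits

H(U,V) = H(V) + H(U|V) = 0.8113 + 0.9387 = 1.7500 bits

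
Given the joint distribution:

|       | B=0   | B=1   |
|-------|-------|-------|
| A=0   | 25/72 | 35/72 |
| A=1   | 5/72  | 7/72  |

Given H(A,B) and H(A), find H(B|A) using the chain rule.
From the chain rule: H(A,B) = H(A) + H(B|A)
Therefore: H(B|A) = H(A,B) - H(A)

H(A,B) = -[(25/72)·log₂(25/72) + (35/72)·log₂(35/72) + (5/72)·log₂(5/72) + (7/72)·log₂(7/72)]
  = 0.5299 + 0.5059 + 0.2672 + 0.3269
  = 1.6299 bits
Marginal P(A) (row sums):
  P(A=0) = 25/72 + 35/72 = 5/6
  P(A=1) = 5/72 + 7/72 = 1/6
H(A) = -[(5/6)·log₂(5/6) + (1/6)·log₂(1/6)]
  = 0.2192 + 0.4308
  = 0.6500 bits

H(B|A) = 1.6299 - 0.6500 = 0.9799 bits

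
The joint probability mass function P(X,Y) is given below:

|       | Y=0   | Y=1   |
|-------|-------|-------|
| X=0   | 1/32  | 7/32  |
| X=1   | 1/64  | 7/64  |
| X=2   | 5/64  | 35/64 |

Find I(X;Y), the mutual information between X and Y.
Marginal P(X) (row sums):
  P(X=0) = 1/32 + 7/32 = 1/4
  P(X=1) = 1/64 + 7/64 = 1/8
  P(X=2) = 5/64 + 35/64 = 5/8
Marginal P(Y) (column sums):
  P(Y=0) = 1/32 + 1/64 + 5/64 = 1/8
  P(Y=1) = 7/32 + 7/64 + 35/64 = 7/8

H(X) = -[(1/4)·log₂(1/4) + (1/8)·log₂(1/8) + (5/8)·log₂(5/8)]
  = 0.5000 + 0.3750 + 0.4238
  = 1.2988 bits
H(Y) = -[(1/8)·log₂(1/8) + (7/8)·log₂(7/8)]
  = 0.3750 + 0.1686
  = 0.5436 bits
H(X,Y) = -[(1/32)·log₂(1/32) + (7/32)·log₂(7/32) + (1/64)·log₂(1/64) + (7/64)·log₂(7/64) + (5/64)·log₂(5/64) + (35/64)·log₂(35/64)]
  = 0.1563 + 0.4796 + 0.0938 + 0.3492 + 0.2873 + 0.4762
  = 1.8424 bits

I(X;Y) = H(X) + H(Y) - H(X,Y)
  = 1.2988 + 0.5436 - 1.8424
  = 0.0000 bits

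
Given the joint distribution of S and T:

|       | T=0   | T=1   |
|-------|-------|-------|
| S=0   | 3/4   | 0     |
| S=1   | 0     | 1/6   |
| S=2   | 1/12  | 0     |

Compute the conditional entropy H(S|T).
Marginal P(T) (column sums):
  P(T=0) = 3/4 + 0 + 1/12 = 5/6
  P(T=1) = 0 + 1/6 + 0 = 1/6

H(S|T) = -Σ P(S,T)·log₂ P(S|T), where P(S|T) = P(S,T) / P(T)
  (cells with P(S,T) = 0 contribute 0)
  (S=0,T=0): P(S|T) = (3/4)/(5/6) = 9/10;  -(3/4)·log₂(9/10) = 0.1140
  (S=1,T=1): P(S|T) = (1/6)/(1/6) = 1;  -(1/6)·log₂(1) = 0.0000
  (S=2,T=0): P(S|T) = (1/12)/(5/6) = 1/10;  -(1/12)·log₂(1/10) = 0.2768
H(S|T) = 0.1140 + 0.0000 + 0.2768
  = 0.3908 bits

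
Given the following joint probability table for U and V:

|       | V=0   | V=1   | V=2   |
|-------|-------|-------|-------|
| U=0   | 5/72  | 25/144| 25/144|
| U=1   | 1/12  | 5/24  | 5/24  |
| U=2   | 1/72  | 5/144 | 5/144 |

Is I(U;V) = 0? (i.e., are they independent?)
Marginal P(U) (row sums):
  P(U=0) = 5/72 + 25/144 + 25/144 = 5/12
  P(U=1) = 1/12 + 5/24 + 5/24 = 1/2
  P(U=2) = 1/72 + 5/144 + 5/144 = 1/12
Marginal P(V) (column sums):
  P(V=0) = 5/72 + 1/12 + 1/72 = 1/6
  P(V=1) = 25/144 + 5/24 + 5/144 = 5/12
  P(V=2) = 25/144 + 5/24 + 5/144 = 5/12

U and V are independent iff P(U=i,V=j) = P(U=i)·P(V=j) for every cell.
  P(U=0)·P(V=0) = 5/12 × 1/6 = 5/72 = P(U=0,V=0) ✓
  P(U=0)·P(V=1) = 5/12 × 5/12 = 25/144 = P(U=0,V=1) ✓
  P(U=0)·P(V=2) = 5/12 × 5/12 = 25/144 = P(U=0,V=2) ✓
  P(U=1)·P(V=0) = 1/2 × 1/6 = 1/12 = P(U=1,V=0) ✓
  P(U=1)·P(V=1) = 1/2 × 5/12 = 5/24 = P(U=1,V=1) ✓
  P(U=1)·P(V=2) = 1/2 × 5/12 = 5/24 = P(U=1,V=2) ✓
  P(U=2)·P(V=0) = 1/12 × 1/6 = 1/72 = P(U=2,V=0) ✓
  P(U=2)·P(V=1) = 1/12 × 5/12 = 5/144 = P(U=2,V=1) ✓
  P(U=2)·P(V=2) = 1/12 × 5/12 = 5/144 = P(U=2,V=2) ✓

Yes, U and V are independent: every cell factors, so I(U;V) = 0 bits.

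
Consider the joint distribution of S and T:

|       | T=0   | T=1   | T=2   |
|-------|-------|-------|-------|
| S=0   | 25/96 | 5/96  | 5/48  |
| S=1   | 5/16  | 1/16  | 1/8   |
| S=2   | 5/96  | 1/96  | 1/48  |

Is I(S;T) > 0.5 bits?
Marginal P(S) (row sums):
  P(S=0) = 25/96 + 5/96 + 5/48 = 5/12
  P(S=1) = 5/16 + 1/16 + 1/8 = 1/2
  P(S=2) = 5/96 + 1/96 + 1/48 = 1/12
Marginal P(T) (column sums):
  P(T=0) = 25/96 + 5/16 + 5/96 = 5/8
  P(T=1) = 5/96 + 1/16 + 1/96 = 1/8
  P(T=2) = 5/48 + 1/8 + 1/48 = 1/4

H(S) = -[(5/12)·log₂(5/12) + (1/2)·log₂(1/2) + (1/12)·log₂(1/12)]
  = 0.5263 + 0.5000 + 0.2987
  = 1.3250 bits
H(T) = -[(5/8)·log₂(5/8) + (1/8)·log₂(1/8) + (1/4)·log₂(1/4)]
  = 0.4238 + 0.3750 + 0.5000
  = 1.2988 bits
H(S,T) = -[(25/96)·log₂(25/96) + (5/96)·log₂(5/96) + (5/48)·log₂(5/48) + (5/16)·log₂(5/16) + (1/16)·log₂(1/16) + (1/8)·log₂(1/8) + (5/96)·log₂(5/96) + (1/96)·log₂(1/96) + (1/48)·log₂(1/48)]
  = 0.5055 + 0.2220 + 0.3399 + 0.5244 + 0.2500 + 0.3750 + 0.2220 + 0.0686 + 0.1164
  = 2.6238 bits

I(S;T) = H(S) + H(T) - H(S,T)
  = 1.3250 + 1.2988 - 2.6238
  = 0.0000 bits

No. I(S;T) = 0.0000 bits, which is ≤ 0.5 bits.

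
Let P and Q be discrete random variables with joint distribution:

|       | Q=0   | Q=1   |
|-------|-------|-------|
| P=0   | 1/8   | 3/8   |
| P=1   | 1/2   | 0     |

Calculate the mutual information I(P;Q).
Marginal P(P) (row sums):
  P(P=0) = 1/8 + 3/8 = 1/2
  P(P=1) = 1/2 + 0 = 1/2
Marginal P(Q) (column sums):
  P(Q=0) = 1/8 + 1/2 = 5/8
  P(Q=1) = 3/8 + 0 = 3/8

H(P) = -[(1/2)·log₂(1/2) + (1/2)·log₂(1/2)]
  = 0.5000 + 0.5000
  = 1.0000 bits
H(Q) = -[(5/8)·log₂(5/8) + (3/8)·log₂(3/8)]
  = 0.4238 + 0.5306
  = 0.9544 bits
H(P,Q) = -[(1/8)·log₂(1/8) + (3/8)·log₂(3/8) + (1/2)·log₂(1/2)]
  = 0.3750 + 0.5306 + 0.5000
  = 1.4056 bits

I(P;Q) = H(P) + H(Q) - H(P,Q)
  = 1.0000 + 0.9544 - 1.4056
  = 0.5488 bits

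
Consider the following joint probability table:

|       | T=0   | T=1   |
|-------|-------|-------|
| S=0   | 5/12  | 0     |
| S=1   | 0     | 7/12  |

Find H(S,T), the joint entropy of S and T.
H(S,T) = -Σ P(S,T) log₂ P(S,T), summed over the non-zero cells:
H(S,T) = -[(5/12)·log₂(5/12) + (7/12)·log₂(7/12)]
  = 0.5263 + 0.4536
  = 0.9799 bits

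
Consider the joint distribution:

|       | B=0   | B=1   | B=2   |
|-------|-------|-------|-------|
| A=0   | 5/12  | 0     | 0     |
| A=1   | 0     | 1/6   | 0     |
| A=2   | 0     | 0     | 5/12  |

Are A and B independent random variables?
Marginal P(A) (row sums):
  P(A=0) = 5/12 + 0 + 0 = 5/12
  P(A=1) = 0 + 1/6 + 0 = 1/6
  P(A=2) = 0 + 0 + 5/12 = 5/12
Marginal P(B) (column sums):
  P(B=0) = 5/12 + 0 + 0 = 5/12
  P(B=1) = 0 + 1/6 + 0 = 1/6
  P(B=2) = 0 + 0 + 5/12 = 5/12

A and B are independent iff P(A=i,B=j) = P(A=i)·P(B=j) for every cell.
  P(A=0)·P(B=0) = 5/12 × 5/12 = 25/144, but P(A=0,B=0) = 5/12 ✗

No, A and B are not independent. Quantitatively, I(A;B) > 0:

H(A) = -[(5/12)·log₂(5/12) + (1/6)·log₂(1/6) + (5/12)·log₂(5/12)]
  = 0.5263 + 0.4308 + 0.5263
  = 1.4834 bits
H(B) = -[(5/12)·log₂(5/12) + (1/6)·log₂(1/6) + (5/12)·log₂(5/12)]
  = 0.5263 + 0.4308 + 0.5263
  = 1.4834 bits
H(A,B) = -[(5/12)·log₂(5/12) + (1/6)·log₂(1/6) + (5/12)·log₂(5/12)]
  = 0.5263 + 0.4308 + 0.5263
  = 1.4834 bits
I(A;B) = H(A) + H(B) - H(A,B) = 1.4834 + 1.4834 - 1.4834 = 1.4834 bits > 0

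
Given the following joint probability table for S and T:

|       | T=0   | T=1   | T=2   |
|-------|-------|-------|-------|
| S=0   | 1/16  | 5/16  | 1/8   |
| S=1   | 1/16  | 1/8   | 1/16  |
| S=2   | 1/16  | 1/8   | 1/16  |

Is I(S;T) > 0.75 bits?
Marginal P(S) (row sums):
  P(S=0) = 1/16 + 5/16 + 1/8 = 1/2
  P(S=1) = 1/16 + 1/8 + 1/16 = 1/4
  P(S=2) = 1/16 + 1/8 + 1/16 = 1/4
Marginal P(T) (column sums):
  P(T=0) = 1/16 + 1/16 + 1/16 = 3/16
  P(T=1) = 5/16 + 1/8 + 1/8 = 9/16
  P(T=2) = 1/8 + 1/16 + 1/16 = 1/4

H(S) = -[(1/2)·log₂(1/2) + (1/4)·log₂(1/4) + (1/4)·log₂(1/4)]
  = 0.5000 + 0.5000 + 0.5000
  = 1.5000 bits
H(T) = -[(3/16)·log₂(3/16) + (9/16)·log₂(9/16) + (1/4)·log₂(1/4)]
  = 0.4528 + 0.4669 + 0.5000
  = 1.4197 bits
H(S,T) = -[(1/16)·log₂(1/16) + (5/16)·log₂(5/16) + (1/8)·log₂(1/8) + (1/16)·log₂(1/16) + (1/8)·log₂(1/8) + (1/16)·log₂(1/16) + (1/16)·log₂(1/16) + (1/8)·log₂(1/8) + (1/16)·log₂(1/16)]
  = 0.2500 + 0.5244 + 0.3750 + 0.2500 + 0.3750 + 0.2500 + 0.2500 + 0.3750 + 0.2500
  = 2.8994 bits

I(S;T) = H(S) + H(T) - H(S,T)
  = 1.5000 + 1.4197 - 2.8994
  = 0.0203 bits

No. I(S;T) = 0.0203 bits, which is ≤ 0.75 bits.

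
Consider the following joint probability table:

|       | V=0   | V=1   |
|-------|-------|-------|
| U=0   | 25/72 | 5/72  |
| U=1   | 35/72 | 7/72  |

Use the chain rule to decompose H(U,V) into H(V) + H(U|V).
By the chain rule: H(U,V) = H(V) + H(U|V)

Marginal P(V) (column sums):
  P(V=0) = 25/72 + 35/72 = 5/6
  P(V=1) = 5/72 + 7/72 = 1/6
H(V) = -[(5/6)·log₂(5/6) + (1/6)·log₂(1/6)]
  = 0.2192 + 0.4308
  = 0.6500 bits
H(U|V) = -Σ P(U,V)·log₂ P(U|V), where P(U|V) = P(U,V) / P(V)
  (U=0,V=0): P(U|V) = (25/72)/(5/6) = 5/12;  -(25/72)·log₂(5/12) = 0.4386
  (U=0,V=1): P(U|V) = (5/72)/(1/6) = 5/12;  -(5/72)·log₂(5/12) = 0.0877
  (U=1,V=0): P(U|V) = (35/72)/(5/6) = 7/12;  -(35/72)·log₂(7/12) = 0.3780
  (U=1,V=1): P(U|V) = (7/72)/(1/6) = 7/12;  -(7/72)·log₂(7/12) = 0.0756
H(U|V) = 0.4386 + 0.0877 + 0.3780 + 0.0756
  = 0.9799 bits

H(U,V) = H(V) + H(U|V) = 0.6500 + 0.9799 = 1.6299 bits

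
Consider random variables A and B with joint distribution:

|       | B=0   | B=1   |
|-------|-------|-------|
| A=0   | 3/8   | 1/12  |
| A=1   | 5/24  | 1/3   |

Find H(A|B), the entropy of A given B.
Marginal P(B) (column sums):
  P(B=0) = 3/8 + 5/24 = 7/12
  P(B=1) = 1/12 + 1/3 = 5/12

H(A|B) = -Σ P(A,B)·log₂ P(A|B), where P(A|B) = P(A,B) / P(B)
  (A=0,B=0): P(A|B) = (3/8)/(7/12) = 9/14;  -(3/8)·log₂(9/14) = 0.2390
  (A=0,B=1): P(A|B) = (1/12)/(5/12) = 1/5;  -(1/12)·log₂(1/5) = 0.1935
  (A=1,B=0): P(A|B) = (5/24)/(7/12) = 5/14;  -(5/24)·log₂(5/14) = 0.3095
  (A=1,B=1): P(A|B) = (1/3)/(5/12) = 4/5;  -(1/3)·log₂(4/5) = 0.1073
H(A|B) = 0.2390 + 0.1935 + 0.3095 + 0.1073
  = 0.8493 bits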